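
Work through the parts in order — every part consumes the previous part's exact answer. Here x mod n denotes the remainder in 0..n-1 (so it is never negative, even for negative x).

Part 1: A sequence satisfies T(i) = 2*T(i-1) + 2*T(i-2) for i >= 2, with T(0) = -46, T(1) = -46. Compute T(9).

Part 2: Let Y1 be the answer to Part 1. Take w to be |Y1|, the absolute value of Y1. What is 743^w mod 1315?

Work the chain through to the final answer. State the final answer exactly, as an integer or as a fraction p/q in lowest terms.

926

Part 1: T(2) = 2*(-46) + 2*(-46) = -184; iterating: T(2)=-184, T(3)=-460, T(4)=-1288, T(5)=-3496, T(6)=-9568, T(7)=-26128, T(8)=-71392, T(9)=-195040; answer -195040
Part 2: Y1 = -195040; w = 195040; squarings mod 1315: 743^1=743, 743^2=1064, 743^4=1196, 743^8=1011, 743^16=366, 743^32=1141, 743^64=31, 743^128=961, 743^256=391, 743^512=341, 743^1024=561, 743^2048=436, 743^4096=736, 743^8192=1231, 743^16384=481, 743^32768=1236, 743^65536=981, 743^131072=1096; 743^195040 = 743^32 * 743^64 * 743^128 * 743^256 * 743^2048 * 743^4096 * 743^8192 * 743^16384 * 743^32768 * 743^131072 = 926 (mod 1315); answer 926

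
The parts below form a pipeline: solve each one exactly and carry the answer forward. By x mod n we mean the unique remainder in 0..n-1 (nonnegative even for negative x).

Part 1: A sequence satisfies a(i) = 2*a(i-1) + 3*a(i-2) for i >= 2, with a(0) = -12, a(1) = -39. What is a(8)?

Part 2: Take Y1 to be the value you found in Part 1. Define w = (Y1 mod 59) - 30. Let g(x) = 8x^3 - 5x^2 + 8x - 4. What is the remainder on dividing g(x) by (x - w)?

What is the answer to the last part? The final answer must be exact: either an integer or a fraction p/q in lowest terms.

Part 1: a(2) = 2*(-39) + 3*(-12) = -114; iterating: a(2)=-114, a(3)=-345, a(4)=-1032, a(5)=-3099, a(6)=-9294, a(7)=-27885, a(8)=-83652; answer -83652
Part 2: Y1 = -83652; w = -20; remainder = value at the root: 8*(-20)^3 - 5*(-20)^2 + 8*(-20)^1 - 4 = (-64000) + (-2000) + (-160) + (-4) = -66164; answer -66164

-66164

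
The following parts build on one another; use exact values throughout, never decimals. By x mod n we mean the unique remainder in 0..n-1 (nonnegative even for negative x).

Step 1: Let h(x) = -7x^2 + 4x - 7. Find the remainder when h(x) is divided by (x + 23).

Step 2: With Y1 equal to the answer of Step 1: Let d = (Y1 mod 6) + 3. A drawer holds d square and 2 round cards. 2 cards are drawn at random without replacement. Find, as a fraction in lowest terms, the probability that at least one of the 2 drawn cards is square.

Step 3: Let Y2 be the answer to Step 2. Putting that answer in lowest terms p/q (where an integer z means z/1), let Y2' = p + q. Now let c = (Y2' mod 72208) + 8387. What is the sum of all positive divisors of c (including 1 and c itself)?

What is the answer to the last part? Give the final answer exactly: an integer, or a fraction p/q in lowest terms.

17556

Step 1: remainder = value at the root: -7*(-23)^2 + 4*(-23)^1 - 7 = (-3703) + (-92) + (-7) = -3802; answer -3802
Step 2: Y1 = -3802; d = 5; total draws C(7,2) = 21; complement C(2,2) = 1; favorable 21 - 1 = 20; P = 20/21; answer 20/21
Step 3: Y2 = 20/21; threaded value p + q = 41; c = 8428; 8428 = 2^2 * 7^2 * 43; sigma = (1 + 2 + 4) * (1 + 7 + 49) * (1 + 43) = 7 * 57 * 44 = 17556; answer 17556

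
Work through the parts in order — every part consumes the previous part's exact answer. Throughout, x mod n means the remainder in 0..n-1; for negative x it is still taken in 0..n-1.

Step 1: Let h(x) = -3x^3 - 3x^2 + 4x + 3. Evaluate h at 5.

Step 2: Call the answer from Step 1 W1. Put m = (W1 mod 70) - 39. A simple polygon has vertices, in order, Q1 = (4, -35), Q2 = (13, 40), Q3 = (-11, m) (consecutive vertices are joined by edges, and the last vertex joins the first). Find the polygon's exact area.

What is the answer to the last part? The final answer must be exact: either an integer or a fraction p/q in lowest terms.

828

Step 1: -3*(5)^3 - 3*(5)^2 + 4*(5)^1 + 3 = (-375) + (-75) + (20) + (3) = -427; answer -427
Step 2: W1 = -427; m = 24; cross terms: (4*40 - 13*-35)=615, (13*24 - -11*40)=752, (-11*-35 - 4*24)=289; twice the area = |1656| = 1656; area = 828; answer 828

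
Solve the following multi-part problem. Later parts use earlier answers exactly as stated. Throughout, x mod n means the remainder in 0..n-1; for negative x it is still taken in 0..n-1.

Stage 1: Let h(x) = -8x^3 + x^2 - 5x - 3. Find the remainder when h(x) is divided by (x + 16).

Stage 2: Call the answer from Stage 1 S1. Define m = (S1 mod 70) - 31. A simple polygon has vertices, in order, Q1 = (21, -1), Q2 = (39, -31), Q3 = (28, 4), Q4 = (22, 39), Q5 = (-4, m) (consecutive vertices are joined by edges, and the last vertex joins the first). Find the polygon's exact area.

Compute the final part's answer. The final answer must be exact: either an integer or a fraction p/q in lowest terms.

Stage 1: remainder = value at the root: -8*(-16)^3 + 1*(-16)^2 - 5*(-16)^1 - 3 = (32768) + (256) + (80) + (-3) = 33101; answer 33101
Stage 2: S1 = 33101; m = 30; cross terms: (21*-31 - 39*-1)=-612, (39*4 - 28*-31)=1024, (28*39 - 22*4)=1004, (22*30 - -4*39)=816, (-4*-1 - 21*30)=-626; twice the area = |1606| = 1606; area = 803; answer 803

803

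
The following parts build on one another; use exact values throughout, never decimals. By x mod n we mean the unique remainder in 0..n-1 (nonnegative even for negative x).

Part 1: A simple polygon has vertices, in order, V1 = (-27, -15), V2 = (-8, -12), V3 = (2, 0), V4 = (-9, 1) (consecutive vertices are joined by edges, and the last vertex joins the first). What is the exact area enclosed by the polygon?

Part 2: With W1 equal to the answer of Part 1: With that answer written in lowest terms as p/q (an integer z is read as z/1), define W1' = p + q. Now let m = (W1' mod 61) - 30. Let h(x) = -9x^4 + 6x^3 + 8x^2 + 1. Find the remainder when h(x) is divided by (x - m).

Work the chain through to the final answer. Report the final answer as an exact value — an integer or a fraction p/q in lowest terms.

Part 1: cross terms: (-27*-12 - -8*-15)=204, (-8*0 - 2*-12)=24, (2*1 - -9*0)=2, (-9*-15 - -27*1)=162; twice the area = |392| = 392; area = 196; answer 196
Part 2: W1 = 196; threaded value p + q = 197; m = -16; remainder = value at the root: -9*(-16)^4 + 6*(-16)^3 + 8*(-16)^2 + 1 = (-589824) + (-24576) + (2048) + (1) = -612351; answer -612351

-612351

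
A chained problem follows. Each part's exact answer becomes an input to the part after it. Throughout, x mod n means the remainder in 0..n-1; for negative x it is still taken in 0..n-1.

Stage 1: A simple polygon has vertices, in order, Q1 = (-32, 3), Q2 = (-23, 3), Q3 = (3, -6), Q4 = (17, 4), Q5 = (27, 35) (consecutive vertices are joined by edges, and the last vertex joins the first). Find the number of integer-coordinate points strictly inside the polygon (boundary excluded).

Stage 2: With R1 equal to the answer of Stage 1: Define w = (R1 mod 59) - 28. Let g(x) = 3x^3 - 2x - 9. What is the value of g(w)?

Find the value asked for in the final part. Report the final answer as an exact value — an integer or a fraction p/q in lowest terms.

Stage 1: cross terms: (-32*3 - -23*3)=-27, (-23*-6 - 3*3)=129, (3*4 - 17*-6)=114, (17*35 - 27*4)=487, (27*3 - -32*35)=1201; twice the area = |1904| = 1904; area = 952; boundary points = 9 + 1 + 2 + 1 + 1 = 14; strictly interior points = area - boundary/2 + 1 = 946; answer 946
Stage 2: R1 = 946; w = -26; 3*(-26)^3 - 2*(-26)^1 - 9 = (-52728) + (52) + (-9) = -52685; answer -52685

-52685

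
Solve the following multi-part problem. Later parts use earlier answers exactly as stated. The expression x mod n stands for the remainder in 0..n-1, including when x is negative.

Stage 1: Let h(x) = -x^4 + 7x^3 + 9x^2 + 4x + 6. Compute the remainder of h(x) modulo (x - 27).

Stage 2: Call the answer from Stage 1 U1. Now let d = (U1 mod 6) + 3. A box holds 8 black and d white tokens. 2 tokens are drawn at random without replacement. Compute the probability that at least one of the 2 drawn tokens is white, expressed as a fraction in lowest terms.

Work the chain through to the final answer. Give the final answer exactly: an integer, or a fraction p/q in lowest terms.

Stage 1: remainder = value at the root: -1*(27)^4 + 7*(27)^3 + 9*(27)^2 + 4*(27)^1 + 6 = (-531441) + (137781) + (6561) + (108) + (6) = -386985; answer -386985
Stage 2: U1 = -386985; d = 6; total draws C(14,2) = 91; complement C(8,2) = 28; favorable 91 - 28 = 63; P = 9/13; answer 9/13

9/13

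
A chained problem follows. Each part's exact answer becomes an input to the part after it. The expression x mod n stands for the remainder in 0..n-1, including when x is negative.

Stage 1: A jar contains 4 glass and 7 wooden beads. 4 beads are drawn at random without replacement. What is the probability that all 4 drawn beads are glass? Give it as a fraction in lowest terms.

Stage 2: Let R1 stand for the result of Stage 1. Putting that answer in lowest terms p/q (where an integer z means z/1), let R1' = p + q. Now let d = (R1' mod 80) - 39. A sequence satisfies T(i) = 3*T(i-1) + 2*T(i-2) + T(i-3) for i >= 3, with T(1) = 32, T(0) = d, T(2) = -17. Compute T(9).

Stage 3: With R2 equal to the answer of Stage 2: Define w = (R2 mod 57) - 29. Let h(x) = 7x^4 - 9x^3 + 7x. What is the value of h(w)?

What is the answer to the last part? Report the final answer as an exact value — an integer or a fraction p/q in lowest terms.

Stage 1: total draws C(11,4) = 330; favorable C(4,4) = 1; P = 1/330; answer 1/330
Stage 2: R1 = 1/330; threaded value p + q = 331; d = -28; T(3) = 3*(-17) + 2*(32) + 1*(-28) = -15; iterating: T(3)=-15, T(4)=-47, T(5)=-188, T(6)=-673, T(7)=-2442, T(8)=-8860, T(9)=-32137; answer -32137
Stage 3: R2 = -32137; w = -18; 7*(-18)^4 - 9*(-18)^3 + 7*(-18)^1 = (734832) + (52488) + (-126) = 787194; answer 787194

787194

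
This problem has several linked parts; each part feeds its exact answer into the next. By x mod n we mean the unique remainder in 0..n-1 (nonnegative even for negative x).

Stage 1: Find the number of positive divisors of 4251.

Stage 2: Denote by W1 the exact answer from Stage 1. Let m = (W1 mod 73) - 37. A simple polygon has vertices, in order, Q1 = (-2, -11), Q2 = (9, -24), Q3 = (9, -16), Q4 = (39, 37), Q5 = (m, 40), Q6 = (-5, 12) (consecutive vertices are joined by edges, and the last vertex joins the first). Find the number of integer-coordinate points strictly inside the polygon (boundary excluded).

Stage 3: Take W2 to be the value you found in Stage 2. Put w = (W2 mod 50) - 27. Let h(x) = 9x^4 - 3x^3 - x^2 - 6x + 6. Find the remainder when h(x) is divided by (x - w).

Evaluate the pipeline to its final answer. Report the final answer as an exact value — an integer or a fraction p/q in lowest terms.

353870

Stage 1: 4251 = 3 * 13 * 109; number of divisors = (1+1) * (1+1) * (1+1) = 8; answer 8
Stage 2: W1 = 8; m = -29; cross terms: (-2*-24 - 9*-11)=147, (9*-16 - 9*-24)=72, (9*37 - 39*-16)=957, (39*40 - -29*37)=2633, (-29*12 - -5*40)=-148, (-5*-11 - -2*12)=79; twice the area = |3740| = 3740; area = 1870; boundary points = 1 + 8 + 1 + 1 + 4 + 1 = 16; strictly interior points = area - boundary/2 + 1 = 1863; answer 1863
Stage 3: W2 = 1863; w = -14; remainder = value at the root: 9*(-14)^4 - 3*(-14)^3 - 1*(-14)^2 - 6*(-14)^1 + 6 = (345744) + (8232) + (-196) + (84) + (6) = 353870; answer 353870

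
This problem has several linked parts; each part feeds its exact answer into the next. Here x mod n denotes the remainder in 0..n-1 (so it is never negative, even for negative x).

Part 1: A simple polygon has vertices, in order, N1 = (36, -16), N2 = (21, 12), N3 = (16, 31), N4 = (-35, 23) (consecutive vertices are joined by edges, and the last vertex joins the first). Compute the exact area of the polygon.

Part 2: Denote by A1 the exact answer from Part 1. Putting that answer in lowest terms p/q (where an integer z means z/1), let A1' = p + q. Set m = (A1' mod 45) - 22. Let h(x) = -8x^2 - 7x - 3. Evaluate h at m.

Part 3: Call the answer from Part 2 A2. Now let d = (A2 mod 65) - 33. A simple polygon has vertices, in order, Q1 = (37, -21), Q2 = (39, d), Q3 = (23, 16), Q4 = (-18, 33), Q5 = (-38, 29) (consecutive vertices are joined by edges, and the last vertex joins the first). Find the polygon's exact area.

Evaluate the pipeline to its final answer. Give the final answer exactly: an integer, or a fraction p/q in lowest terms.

3073/2

Part 1: cross terms: (36*12 - 21*-16)=768, (21*31 - 16*12)=459, (16*23 - -35*31)=1453, (-35*-16 - 36*23)=-268; twice the area = |2412| = 2412; area = 1206; answer 1206
Part 2: A1 = 1206; threaded value p + q = 1207; m = 15; -8*(15)^2 - 7*(15)^1 - 3 = (-1800) + (-105) + (-3) = -1908; answer -1908
Part 3: A2 = -1908; d = 9; cross terms: (37*9 - 39*-21)=1152, (39*16 - 23*9)=417, (23*33 - -18*16)=1047, (-18*29 - -38*33)=732, (-38*-21 - 37*29)=-275; twice the area = |3073| = 3073; area = 3073/2; answer 3073/2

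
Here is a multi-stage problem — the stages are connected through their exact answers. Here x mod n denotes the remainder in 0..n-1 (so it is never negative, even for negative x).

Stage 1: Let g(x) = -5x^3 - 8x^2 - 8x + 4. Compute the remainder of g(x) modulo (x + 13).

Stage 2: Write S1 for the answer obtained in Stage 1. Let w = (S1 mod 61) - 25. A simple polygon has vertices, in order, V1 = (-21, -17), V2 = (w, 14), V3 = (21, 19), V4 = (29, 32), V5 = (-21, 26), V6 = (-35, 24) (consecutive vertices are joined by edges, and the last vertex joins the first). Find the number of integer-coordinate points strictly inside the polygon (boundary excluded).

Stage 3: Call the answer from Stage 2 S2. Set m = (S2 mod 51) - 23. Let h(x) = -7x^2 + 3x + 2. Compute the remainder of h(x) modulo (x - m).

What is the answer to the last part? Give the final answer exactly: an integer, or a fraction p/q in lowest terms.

-2320

Stage 1: remainder = value at the root: -5*(-13)^3 - 8*(-13)^2 - 8*(-13)^1 + 4 = (10985) + (-1352) + (104) + (4) = 9741; answer 9741
Stage 2: S1 = 9741; w = 17; cross terms: (-21*14 - 17*-17)=-5, (17*19 - 21*14)=29, (21*32 - 29*19)=121, (29*26 - -21*32)=1426, (-21*24 - -35*26)=406, (-35*-17 - -21*24)=1099; twice the area = |3076| = 3076; area = 1538; boundary points = 1 + 1 + 1 + 2 + 2 + 1 = 8; strictly interior points = area - boundary/2 + 1 = 1535; answer 1535
Stage 3: S2 = 1535; m = -18; remainder = value at the root: -7*(-18)^2 + 3*(-18)^1 + 2 = (-2268) + (-54) + (2) = -2320; answer -2320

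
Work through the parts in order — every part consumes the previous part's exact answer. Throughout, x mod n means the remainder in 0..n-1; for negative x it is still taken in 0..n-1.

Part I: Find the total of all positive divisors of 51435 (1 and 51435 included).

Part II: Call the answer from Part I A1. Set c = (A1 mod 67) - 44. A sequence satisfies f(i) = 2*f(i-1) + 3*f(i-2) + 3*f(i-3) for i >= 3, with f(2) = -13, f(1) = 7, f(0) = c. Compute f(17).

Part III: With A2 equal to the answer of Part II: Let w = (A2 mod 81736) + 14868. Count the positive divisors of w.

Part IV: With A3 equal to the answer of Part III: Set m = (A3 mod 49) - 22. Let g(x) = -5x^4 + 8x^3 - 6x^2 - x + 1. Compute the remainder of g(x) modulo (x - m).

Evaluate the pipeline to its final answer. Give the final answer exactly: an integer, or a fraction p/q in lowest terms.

Part I: 51435 = 3^4 * 5 * 127; sigma = (1 + 3 + 9 + 27 + 81) * (1 + 5) * (1 + 127) = 121 * 6 * 128 = 92928; answer 92928
Part II: A1 = 92928; c = 22; f(3) = 2*(-13) + 3*(7) + 3*(22) = 61; iterating: f(3)=61, f(4)=104, f(5)=352, f(6)=1199, f(7)=3766, f(8)=12185, f(9)=39265, f(10)=126383, f(11)=407116, f(12)=1311176, f(13)=4222849, f(14)=13600574, f(15)=43803223, f(16)=141076715, f(17)=454364821; answer 454364821
Part III: A2 = 454364821; w = 91001; 91001 = 17 * 53 * 101; number of divisors = (1+1) * (1+1) * (1+1) = 8; answer 8
Part IV: A3 = 8; m = -14; remainder = value at the root: -5*(-14)^4 + 8*(-14)^3 - 6*(-14)^2 - 1*(-14)^1 + 1 = (-192080) + (-21952) + (-1176) + (14) + (1) = -215193; answer -215193

-215193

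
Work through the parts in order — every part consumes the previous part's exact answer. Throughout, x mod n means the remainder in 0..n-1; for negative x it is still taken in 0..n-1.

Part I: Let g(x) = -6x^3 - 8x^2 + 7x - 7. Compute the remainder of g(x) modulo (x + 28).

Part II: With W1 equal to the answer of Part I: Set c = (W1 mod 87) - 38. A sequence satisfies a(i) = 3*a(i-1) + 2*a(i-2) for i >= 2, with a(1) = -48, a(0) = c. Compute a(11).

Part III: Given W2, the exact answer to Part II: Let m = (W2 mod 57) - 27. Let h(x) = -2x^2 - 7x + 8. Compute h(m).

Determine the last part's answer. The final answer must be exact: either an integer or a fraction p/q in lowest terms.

-91

Part I: remainder = value at the root: -6*(-28)^3 - 8*(-28)^2 + 7*(-28)^1 - 7 = (131712) + (-6272) + (-196) + (-7) = 125237; answer 125237
Part II: W1 = 125237; c = 6; a(2) = 3*(-48) + 2*(6) = -132; iterating: a(2)=-132, a(3)=-492, a(4)=-1740, a(5)=-6204, a(6)=-22092, a(7)=-78684, a(8)=-280236, a(9)=-998076, a(10)=-3554700, a(11)=-12660252; answer -12660252
Part III: W2 = -12660252; m = -9; -2*(-9)^2 - 7*(-9)^1 + 8 = (-162) + (63) + (8) = -91; answer -91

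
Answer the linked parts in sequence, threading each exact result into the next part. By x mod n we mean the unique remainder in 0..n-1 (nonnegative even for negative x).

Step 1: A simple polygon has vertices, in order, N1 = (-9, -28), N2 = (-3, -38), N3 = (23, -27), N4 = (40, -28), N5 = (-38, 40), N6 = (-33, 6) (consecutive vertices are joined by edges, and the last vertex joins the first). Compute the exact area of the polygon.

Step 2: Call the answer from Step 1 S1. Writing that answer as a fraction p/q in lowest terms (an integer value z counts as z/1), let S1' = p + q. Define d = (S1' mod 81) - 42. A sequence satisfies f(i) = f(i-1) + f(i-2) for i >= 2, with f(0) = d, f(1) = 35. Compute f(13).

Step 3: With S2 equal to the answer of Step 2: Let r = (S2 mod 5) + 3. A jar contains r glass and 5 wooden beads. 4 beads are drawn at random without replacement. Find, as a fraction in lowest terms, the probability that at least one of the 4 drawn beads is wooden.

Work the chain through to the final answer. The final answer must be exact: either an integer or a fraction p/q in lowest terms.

Step 1: cross terms: (-9*-38 - -3*-28)=258, (-3*-27 - 23*-38)=955, (23*-28 - 40*-27)=436, (40*40 - -38*-28)=536, (-38*6 - -33*40)=1092, (-33*-28 - -9*6)=978; twice the area = |4255| = 4255; area = 4255/2; answer 4255/2
Step 2: S1 = 4255/2; threaded value p + q = 4257; d = 3; f(2) = 1*(35) + 1*(3) = 38; iterating: f(2)=38, f(3)=73, f(4)=111, f(5)=184, f(6)=295, f(7)=479, f(8)=774, f(9)=1253, f(10)=2027, f(11)=3280, f(12)=5307, f(13)=8587; answer 8587
Step 3: S2 = 8587; r = 5; total draws C(10,4) = 210; complement C(5,4) = 5; favorable 210 - 5 = 205; P = 41/42; answer 41/42

41/42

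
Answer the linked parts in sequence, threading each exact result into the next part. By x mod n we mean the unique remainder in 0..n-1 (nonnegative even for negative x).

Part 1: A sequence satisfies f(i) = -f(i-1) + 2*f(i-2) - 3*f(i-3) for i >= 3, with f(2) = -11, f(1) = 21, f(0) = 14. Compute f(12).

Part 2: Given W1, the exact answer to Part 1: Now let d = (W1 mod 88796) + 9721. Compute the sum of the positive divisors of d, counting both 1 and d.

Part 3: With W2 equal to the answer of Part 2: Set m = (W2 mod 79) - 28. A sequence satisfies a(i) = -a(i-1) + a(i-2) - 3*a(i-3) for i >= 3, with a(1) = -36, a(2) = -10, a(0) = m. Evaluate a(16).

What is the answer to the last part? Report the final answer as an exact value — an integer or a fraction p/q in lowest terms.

Part 1: f(3) = -1*(-11) + 2*(21) - 3*(14) = 11; iterating: f(3)=11, f(4)=-96, f(5)=151, f(6)=-376, f(7)=966, f(8)=-2171, f(9)=5231, f(10)=-12471, f(11)=29446, f(12)=-70081; answer -70081
Part 2: W1 = -70081; d = 28436; 28436 = 2^2 * 7109; sigma = (1 + 2 + 4) * (1 + 7109) = 7 * 7110 = 49770; answer 49770
Part 3: W2 = 49770; m = -28; a(3) = -1*(-10) + 1*(-36) - 3*(-28) = 58; iterating: a(3)=58, a(4)=40, a(5)=48, a(6)=-182, a(7)=110, a(8)=-436, a(9)=1092, a(10)=-1858, a(11)=4258, a(12)=-9392, a(13)=19224, a(14)=-41390, a(15)=88790, a(16)=-187852; answer -187852

-187852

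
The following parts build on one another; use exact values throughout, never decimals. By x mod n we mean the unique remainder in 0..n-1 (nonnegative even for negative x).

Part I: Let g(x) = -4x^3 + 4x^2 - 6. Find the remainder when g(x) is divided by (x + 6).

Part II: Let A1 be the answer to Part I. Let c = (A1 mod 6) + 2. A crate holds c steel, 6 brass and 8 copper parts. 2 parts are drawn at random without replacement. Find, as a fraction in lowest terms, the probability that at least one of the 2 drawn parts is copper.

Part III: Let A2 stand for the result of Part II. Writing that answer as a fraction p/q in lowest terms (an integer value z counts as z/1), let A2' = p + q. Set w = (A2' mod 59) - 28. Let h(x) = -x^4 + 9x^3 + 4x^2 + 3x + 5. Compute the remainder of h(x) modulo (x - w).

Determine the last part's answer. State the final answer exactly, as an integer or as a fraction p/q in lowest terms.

Part I: remainder = value at the root: -4*(-6)^3 + 4*(-6)^2 - 6 = (864) + (144) + (-6) = 1002; answer 1002
Part II: A1 = 1002; c = 2; total draws C(16,2) = 120; complement C(8,2) = 28; favorable 120 - 28 = 92; P = 23/30; answer 23/30
Part III: A2 = 23/30; threaded value p + q = 53; w = 25; remainder = value at the root: -1*(25)^4 + 9*(25)^3 + 4*(25)^2 + 3*(25)^1 + 5 = (-390625) + (140625) + (2500) + (75) + (5) = -247420; answer -247420

-247420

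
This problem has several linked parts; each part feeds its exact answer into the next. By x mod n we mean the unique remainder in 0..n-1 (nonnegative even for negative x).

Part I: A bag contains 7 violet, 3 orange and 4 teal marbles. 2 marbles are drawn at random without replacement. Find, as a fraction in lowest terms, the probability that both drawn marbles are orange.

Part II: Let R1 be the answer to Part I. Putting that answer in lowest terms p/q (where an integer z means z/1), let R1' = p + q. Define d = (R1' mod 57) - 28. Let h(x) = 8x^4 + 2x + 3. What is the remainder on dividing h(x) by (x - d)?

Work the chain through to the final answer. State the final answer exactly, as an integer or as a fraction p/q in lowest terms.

52509

Part I: total draws C(14,2) = 91; favorable C(3,2) = 3; P = 3/91; answer 3/91
Part II: R1 = 3/91; threaded value p + q = 94; d = 9; remainder = value at the root: 8*(9)^4 + 2*(9)^1 + 3 = (52488) + (18) + (3) = 52509; answer 52509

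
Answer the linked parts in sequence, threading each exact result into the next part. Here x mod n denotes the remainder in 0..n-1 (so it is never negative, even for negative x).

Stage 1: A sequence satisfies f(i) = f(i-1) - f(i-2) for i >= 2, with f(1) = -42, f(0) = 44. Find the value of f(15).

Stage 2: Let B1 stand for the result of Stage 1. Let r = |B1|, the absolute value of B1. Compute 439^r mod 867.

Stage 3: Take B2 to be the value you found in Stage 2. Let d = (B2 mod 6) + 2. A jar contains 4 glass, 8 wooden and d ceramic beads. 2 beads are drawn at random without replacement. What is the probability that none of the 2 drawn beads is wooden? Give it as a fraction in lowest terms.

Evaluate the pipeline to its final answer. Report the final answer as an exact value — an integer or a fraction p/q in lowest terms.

1/5

Stage 1: f(2) = 1*(-42) - 1*(44) = -86; iterating: f(2)=-86, f(3)=-44, f(4)=42, f(5)=86, f(6)=44, f(7)=-42, f(8)=-86, f(9)=-44, f(10)=42, f(11)=86, f(12)=44, f(13)=-42, f(14)=-86, f(15)=-44; answer -44
Stage 2: B1 = -44; r = 44; squarings mod 867: 439^1=439, 439^2=247, 439^4=319, 439^8=322, 439^16=511, 439^32=154; 439^44 = 439^4 * 439^8 * 439^32 = 157 (mod 867); answer 157
Stage 3: B2 = 157; d = 3; total draws C(15,2) = 105; favorable C(7,2) = 21; P = 1/5; answer 1/5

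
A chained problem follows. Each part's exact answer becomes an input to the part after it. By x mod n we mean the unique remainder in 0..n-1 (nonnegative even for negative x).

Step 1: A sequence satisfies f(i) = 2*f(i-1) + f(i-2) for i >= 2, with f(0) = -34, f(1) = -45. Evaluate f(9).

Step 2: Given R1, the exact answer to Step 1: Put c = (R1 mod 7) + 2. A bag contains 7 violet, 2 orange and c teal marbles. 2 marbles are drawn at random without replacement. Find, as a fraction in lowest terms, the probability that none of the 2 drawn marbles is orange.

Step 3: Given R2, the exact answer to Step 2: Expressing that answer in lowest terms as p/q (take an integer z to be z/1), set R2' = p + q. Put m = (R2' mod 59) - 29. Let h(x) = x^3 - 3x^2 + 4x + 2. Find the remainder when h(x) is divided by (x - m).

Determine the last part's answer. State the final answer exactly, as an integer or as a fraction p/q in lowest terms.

354

Step 1: f(2) = 2*(-45) + 1*(-34) = -124; iterating: f(2)=-124, f(3)=-293, f(4)=-710, f(5)=-1713, f(6)=-4136, f(7)=-9985, f(8)=-24106, f(9)=-58197; answer -58197
Step 2: R1 = -58197; c = 3; total draws C(12,2) = 66; favorable C(10,2) = 45; P = 15/22; answer 15/22
Step 3: R2 = 15/22; threaded value p + q = 37; m = 8; remainder = value at the root: 1*(8)^3 - 3*(8)^2 + 4*(8)^1 + 2 = (512) + (-192) + (32) + (2) = 354; answer 354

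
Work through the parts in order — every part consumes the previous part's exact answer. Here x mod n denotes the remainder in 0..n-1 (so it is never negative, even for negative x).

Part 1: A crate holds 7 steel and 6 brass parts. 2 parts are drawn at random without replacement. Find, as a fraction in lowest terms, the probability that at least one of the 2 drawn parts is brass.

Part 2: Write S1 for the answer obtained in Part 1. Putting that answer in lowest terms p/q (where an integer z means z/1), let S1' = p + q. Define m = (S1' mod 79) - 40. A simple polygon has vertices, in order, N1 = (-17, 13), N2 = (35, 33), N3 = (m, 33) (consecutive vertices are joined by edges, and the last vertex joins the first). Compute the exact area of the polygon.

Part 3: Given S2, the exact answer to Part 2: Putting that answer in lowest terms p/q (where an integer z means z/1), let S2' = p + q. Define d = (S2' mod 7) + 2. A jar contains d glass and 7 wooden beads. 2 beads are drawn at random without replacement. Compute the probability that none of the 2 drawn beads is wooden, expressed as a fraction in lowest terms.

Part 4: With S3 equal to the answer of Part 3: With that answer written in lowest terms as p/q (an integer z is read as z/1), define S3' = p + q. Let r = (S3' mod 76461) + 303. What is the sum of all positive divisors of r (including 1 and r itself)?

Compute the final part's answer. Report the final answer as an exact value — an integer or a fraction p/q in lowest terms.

Part 1: total draws C(13,2) = 78; complement C(7,2) = 21; favorable 78 - 21 = 57; P = 19/26; answer 19/26
Part 2: S1 = 19/26; threaded value p + q = 45; m = 5; cross terms: (-17*33 - 35*13)=-1016, (35*33 - 5*33)=990, (5*13 - -17*33)=626; twice the area = |600| = 600; area = 300; answer 300
Part 3: S2 = 300; threaded value p + q = 301; d = 2; total draws C(9,2) = 36; favorable C(2,2) = 1; P = 1/36; answer 1/36
Part 4: S3 = 1/36; threaded value p + q = 37; r = 340; 340 = 2^2 * 5 * 17; sigma = (1 + 2 + 4) * (1 + 5) * (1 + 17) = 7 * 6 * 18 = 756; answer 756

756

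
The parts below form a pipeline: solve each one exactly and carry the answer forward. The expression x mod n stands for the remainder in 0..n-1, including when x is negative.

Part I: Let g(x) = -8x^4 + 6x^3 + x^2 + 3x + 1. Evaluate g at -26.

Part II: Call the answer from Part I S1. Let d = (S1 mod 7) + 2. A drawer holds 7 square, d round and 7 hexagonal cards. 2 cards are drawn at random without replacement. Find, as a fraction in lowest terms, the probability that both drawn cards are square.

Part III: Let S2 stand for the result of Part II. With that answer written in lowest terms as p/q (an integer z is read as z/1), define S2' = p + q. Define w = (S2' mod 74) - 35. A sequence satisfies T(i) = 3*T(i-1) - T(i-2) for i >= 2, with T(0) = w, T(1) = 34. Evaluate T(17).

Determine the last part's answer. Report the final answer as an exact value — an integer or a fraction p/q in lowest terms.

Part I: -8*(-26)^4 + 6*(-26)^3 + 1*(-26)^2 + 3*(-26)^1 + 1 = (-3655808) + (-105456) + (676) + (-78) + (1) = -3760665; answer -3760665
Part II: S1 = -3760665; d = 3; total draws C(17,2) = 136; favorable C(7,2) = 21; P = 21/136; answer 21/136
Part III: S2 = 21/136; threaded value p + q = 157; w = -26; T(2) = 3*(34) - 1*(-26) = 128; iterating: T(2)=128, T(3)=350, T(4)=922, T(5)=2416, T(6)=6326, T(7)=16562, T(8)=43360, T(9)=113518, T(10)=297194, T(11)=778064, T(12)=2036998, T(13)=5332930, T(14)=13961792, T(15)=36552446, T(16)=95695546, T(17)=250534192; answer 250534192

250534192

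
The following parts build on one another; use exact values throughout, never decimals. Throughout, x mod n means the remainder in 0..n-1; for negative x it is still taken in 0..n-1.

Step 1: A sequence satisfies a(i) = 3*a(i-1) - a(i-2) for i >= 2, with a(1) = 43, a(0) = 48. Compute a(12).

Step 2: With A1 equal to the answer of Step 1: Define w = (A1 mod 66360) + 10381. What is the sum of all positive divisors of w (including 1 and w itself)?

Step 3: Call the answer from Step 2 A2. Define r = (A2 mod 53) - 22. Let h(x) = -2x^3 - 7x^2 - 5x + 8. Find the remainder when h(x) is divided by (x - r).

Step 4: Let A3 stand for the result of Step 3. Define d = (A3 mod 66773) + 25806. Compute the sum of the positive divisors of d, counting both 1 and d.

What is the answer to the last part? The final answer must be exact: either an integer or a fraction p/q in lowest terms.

Step 1: a(2) = 3*(43) - 1*(48) = 81; iterating: a(2)=81, a(3)=200, a(4)=519, a(5)=1357, a(6)=3552, a(7)=9299, a(8)=24345, a(9)=63736, a(10)=166863, a(11)=436853, a(12)=1143696; answer 1143696
Step 2: A1 = 1143696; w = 25957; 25957 = 101 * 257; sigma = (1 + 101) * (1 + 257) = 102 * 258 = 26316; answer 26316
Step 3: A2 = 26316; r = 6; remainder = value at the root: -2*(6)^3 - 7*(6)^2 - 5*(6)^1 + 8 = (-432) + (-252) + (-30) + (8) = -706; answer -706
Step 4: A3 = -706; d = 91873; 91873 is prime, so its only divisors are 1 and 91873; sigma = 1 + 91873 = 91874; answer 91874

91874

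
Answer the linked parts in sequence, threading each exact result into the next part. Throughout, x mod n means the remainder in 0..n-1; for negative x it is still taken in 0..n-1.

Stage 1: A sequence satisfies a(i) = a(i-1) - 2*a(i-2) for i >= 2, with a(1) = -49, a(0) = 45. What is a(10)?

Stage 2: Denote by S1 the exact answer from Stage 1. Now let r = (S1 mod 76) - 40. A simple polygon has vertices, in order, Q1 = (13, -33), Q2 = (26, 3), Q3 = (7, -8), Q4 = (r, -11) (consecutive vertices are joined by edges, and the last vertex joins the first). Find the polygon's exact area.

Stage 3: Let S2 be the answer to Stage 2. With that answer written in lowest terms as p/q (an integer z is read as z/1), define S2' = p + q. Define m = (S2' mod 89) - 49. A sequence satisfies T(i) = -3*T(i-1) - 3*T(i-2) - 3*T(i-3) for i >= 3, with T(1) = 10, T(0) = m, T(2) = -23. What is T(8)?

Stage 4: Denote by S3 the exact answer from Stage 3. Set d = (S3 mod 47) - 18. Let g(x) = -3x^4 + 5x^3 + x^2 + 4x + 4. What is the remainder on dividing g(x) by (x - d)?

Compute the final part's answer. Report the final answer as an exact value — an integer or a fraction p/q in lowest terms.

Stage 1: a(2) = 1*(-49) - 2*(45) = -139; iterating: a(2)=-139, a(3)=-41, a(4)=237, a(5)=319, a(6)=-155, a(7)=-793, a(8)=-483, a(9)=1103, a(10)=2069; answer 2069
Stage 2: S1 = 2069; r = -23; cross terms: (13*3 - 26*-33)=897, (26*-8 - 7*3)=-229, (7*-11 - -23*-8)=-261, (-23*-33 - 13*-11)=902; twice the area = |1309| = 1309; area = 1309/2; answer 1309/2
Stage 3: S2 = 1309/2; threaded value p + q = 1311; m = 16; T(3) = -3*(-23) - 3*(10) - 3*(16) = -9; iterating: T(3)=-9, T(4)=66, T(5)=-102, T(6)=135, T(7)=-297, T(8)=792; answer 792
Stage 4: S3 = 792; d = 22; remainder = value at the root: -3*(22)^4 + 5*(22)^3 + 1*(22)^2 + 4*(22)^1 + 4 = (-702768) + (53240) + (484) + (88) + (4) = -648952; answer -648952

-648952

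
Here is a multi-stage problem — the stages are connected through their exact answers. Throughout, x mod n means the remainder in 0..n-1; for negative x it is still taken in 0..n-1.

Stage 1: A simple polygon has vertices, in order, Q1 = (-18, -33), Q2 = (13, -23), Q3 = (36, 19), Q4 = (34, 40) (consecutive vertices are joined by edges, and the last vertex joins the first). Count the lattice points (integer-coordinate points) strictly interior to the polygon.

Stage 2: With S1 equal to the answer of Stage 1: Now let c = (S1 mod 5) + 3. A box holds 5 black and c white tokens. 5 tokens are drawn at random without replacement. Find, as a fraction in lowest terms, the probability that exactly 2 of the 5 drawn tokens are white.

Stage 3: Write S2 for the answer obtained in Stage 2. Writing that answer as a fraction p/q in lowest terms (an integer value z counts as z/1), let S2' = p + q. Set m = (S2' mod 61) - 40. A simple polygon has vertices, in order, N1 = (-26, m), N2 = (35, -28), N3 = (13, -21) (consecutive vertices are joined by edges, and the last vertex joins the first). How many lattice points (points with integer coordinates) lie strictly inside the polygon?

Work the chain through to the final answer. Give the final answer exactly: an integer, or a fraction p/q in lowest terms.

143

Stage 1: cross terms: (-18*-23 - 13*-33)=843, (13*19 - 36*-23)=1075, (36*40 - 34*19)=794, (34*-33 - -18*40)=-402; twice the area = |2310| = 2310; area = 1155; boundary points = 1 + 1 + 1 + 1 = 4; strictly interior points = area - boundary/2 + 1 = 1154; answer 1154
Stage 2: S1 = 1154; c = 7; total draws C(12,5) = 792; favorable C(7,2)*C(5,3) = 210; P = 35/132; answer 35/132
Stage 3: S2 = 35/132; threaded value p + q = 167; m = 5; cross terms: (-26*-28 - 35*5)=553, (35*-21 - 13*-28)=-371, (13*5 - -26*-21)=-481; twice the area = |-299| = 299; area = 299/2; boundary points = 1 + 1 + 13 = 15; strictly interior points = area - boundary/2 + 1 = 143; answer 143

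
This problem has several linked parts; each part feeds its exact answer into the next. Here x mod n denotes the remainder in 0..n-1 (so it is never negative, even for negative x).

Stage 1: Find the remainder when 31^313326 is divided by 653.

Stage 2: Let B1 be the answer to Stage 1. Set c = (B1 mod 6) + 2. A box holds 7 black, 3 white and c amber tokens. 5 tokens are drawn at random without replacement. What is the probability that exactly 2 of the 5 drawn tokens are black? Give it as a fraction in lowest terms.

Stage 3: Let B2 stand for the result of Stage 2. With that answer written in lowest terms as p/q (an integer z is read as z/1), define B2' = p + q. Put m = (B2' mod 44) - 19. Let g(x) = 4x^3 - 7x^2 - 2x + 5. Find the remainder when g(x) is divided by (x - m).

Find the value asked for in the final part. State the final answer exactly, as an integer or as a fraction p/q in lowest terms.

39165

Stage 1: squarings mod 653: 31^1=31, 31^2=308, 31^4=179, 31^8=44, 31^16=630, 31^32=529, 31^64=357, 31^128=114, 31^256=589, 31^512=178, 31^1024=340, 31^2048=19, 31^4096=361, 31^8192=374, 31^16384=134, 31^32768=325, 31^65536=492, 31^131072=454, 31^262144=421; 31^313326 = 31^2 * 31^4 * 31^8 * 31^32 * 31^64 * 31^128 * 31^256 * 31^512 * 31^1024 * 31^16384 * 31^32768 * 31^262144 = 421 (mod 653); answer 421
Stage 2: B1 = 421; c = 3; total draws C(13,5) = 1287; favorable C(7,2)*C(6,3) = 420; P = 140/429; answer 140/429
Stage 3: B2 = 140/429; threaded value p + q = 569; m = 22; remainder = value at the root: 4*(22)^3 - 7*(22)^2 - 2*(22)^1 + 5 = (42592) + (-3388) + (-44) + (5) = 39165; answer 39165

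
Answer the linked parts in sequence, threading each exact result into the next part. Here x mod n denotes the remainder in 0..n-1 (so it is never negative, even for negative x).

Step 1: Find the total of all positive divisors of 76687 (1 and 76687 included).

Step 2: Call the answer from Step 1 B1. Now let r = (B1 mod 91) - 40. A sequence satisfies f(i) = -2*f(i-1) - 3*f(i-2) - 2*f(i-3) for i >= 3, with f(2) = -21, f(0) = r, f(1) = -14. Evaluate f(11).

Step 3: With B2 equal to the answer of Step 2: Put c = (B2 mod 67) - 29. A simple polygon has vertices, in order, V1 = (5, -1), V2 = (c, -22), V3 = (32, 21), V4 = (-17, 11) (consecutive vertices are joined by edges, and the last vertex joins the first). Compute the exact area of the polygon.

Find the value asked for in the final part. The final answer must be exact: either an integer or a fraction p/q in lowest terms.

1001/2

Step 1: 76687 = 13 * 17 * 347; sigma = (1 + 13) * (1 + 17) * (1 + 347) = 14 * 18 * 348 = 87696; answer 87696
Step 2: B1 = 87696; r = 23; f(3) = -2*(-21) - 3*(-14) - 2*(23) = 38; iterating: f(3)=38, f(4)=15, f(5)=-102, f(6)=83, f(7)=110, f(8)=-265, f(9)=34, f(10)=507, f(11)=-586; answer -586
Step 3: B2 = -586; c = -12; cross terms: (5*-22 - -12*-1)=-122, (-12*21 - 32*-22)=452, (32*11 - -17*21)=709, (-17*-1 - 5*11)=-38; twice the area = |1001| = 1001; area = 1001/2; answer 1001/2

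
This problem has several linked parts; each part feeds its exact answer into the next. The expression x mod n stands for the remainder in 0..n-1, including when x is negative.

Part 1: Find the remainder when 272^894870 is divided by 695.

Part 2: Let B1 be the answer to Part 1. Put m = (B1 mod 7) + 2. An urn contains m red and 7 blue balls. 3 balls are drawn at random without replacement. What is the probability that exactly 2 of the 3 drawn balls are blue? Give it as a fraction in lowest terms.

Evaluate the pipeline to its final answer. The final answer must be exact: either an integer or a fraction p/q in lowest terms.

Part 1: squarings mod 695: 272^1=272, 272^2=314, 272^4=601, 272^8=496, 272^16=681, 272^32=196, 272^64=191, 272^128=341, 272^256=216, 272^512=91, 272^1024=636, 272^2048=6, 272^4096=36, 272^8192=601, 272^16384=496, 272^32768=681, 272^65536=196, 272^131072=191, 272^262144=341, 272^524288=216; 272^894870 = 272^2 * 272^4 * 272^16 * 272^128 * 272^256 * 272^512 * 272^1024 * 272^8192 * 272^32768 * 272^65536 * 272^262144 * 272^524288 = 474 (mod 695); answer 474
Part 2: B1 = 474; m = 7; total draws C(14,3) = 364; favorable C(7,2)*C(7,1) = 147; P = 21/52; answer 21/52

21/52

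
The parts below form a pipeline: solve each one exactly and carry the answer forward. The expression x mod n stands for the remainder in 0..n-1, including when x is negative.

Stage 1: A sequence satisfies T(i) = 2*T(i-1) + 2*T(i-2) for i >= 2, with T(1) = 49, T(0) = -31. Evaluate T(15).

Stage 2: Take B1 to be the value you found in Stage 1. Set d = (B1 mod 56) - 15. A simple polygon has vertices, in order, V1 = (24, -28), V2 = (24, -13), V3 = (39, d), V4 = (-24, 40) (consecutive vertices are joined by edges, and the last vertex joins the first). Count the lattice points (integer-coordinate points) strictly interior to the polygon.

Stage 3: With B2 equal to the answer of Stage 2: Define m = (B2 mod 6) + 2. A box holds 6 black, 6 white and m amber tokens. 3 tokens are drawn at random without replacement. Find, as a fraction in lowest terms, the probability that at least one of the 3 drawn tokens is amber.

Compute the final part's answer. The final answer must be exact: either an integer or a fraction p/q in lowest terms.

23/34

Stage 1: T(2) = 2*(49) + 2*(-31) = 36; iterating: T(2)=36, T(3)=170, T(4)=412, T(5)=1164, T(6)=3152, T(7)=8632, T(8)=23568, T(9)=64400, T(10)=175936, T(11)=480672, T(12)=1313216, T(13)=3587776, T(14)=9801984, T(15)=26779520; answer 26779520
Stage 2: B1 = 26779520; d = 25; cross terms: (24*-13 - 24*-28)=360, (24*25 - 39*-13)=1107, (39*40 - -24*25)=2160, (-24*-28 - 24*40)=-288; twice the area = |3339| = 3339; area = 3339/2; boundary points = 15 + 1 + 3 + 4 = 23; strictly interior points = area - boundary/2 + 1 = 1659; answer 1659
Stage 3: B2 = 1659; m = 5; total draws C(17,3) = 680; complement C(12,3) = 220; favorable 680 - 220 = 460; P = 23/34; answer 23/34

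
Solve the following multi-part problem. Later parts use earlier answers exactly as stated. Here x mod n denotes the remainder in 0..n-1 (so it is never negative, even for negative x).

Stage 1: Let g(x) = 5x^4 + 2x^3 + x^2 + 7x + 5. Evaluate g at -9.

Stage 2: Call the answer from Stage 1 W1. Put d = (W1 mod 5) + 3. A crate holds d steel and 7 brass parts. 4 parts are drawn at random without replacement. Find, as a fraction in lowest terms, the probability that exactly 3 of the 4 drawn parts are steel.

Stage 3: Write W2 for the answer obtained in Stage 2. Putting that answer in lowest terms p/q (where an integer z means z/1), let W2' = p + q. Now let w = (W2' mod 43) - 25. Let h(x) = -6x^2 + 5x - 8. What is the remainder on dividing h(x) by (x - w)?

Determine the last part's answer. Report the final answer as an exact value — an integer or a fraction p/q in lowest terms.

Stage 1: 5*(-9)^4 + 2*(-9)^3 + 1*(-9)^2 + 7*(-9)^1 + 5 = (32805) + (-1458) + (81) + (-63) + (5) = 31370; answer 31370
Stage 2: W1 = 31370; d = 3; total draws C(10,4) = 210; favorable C(3,3)*C(7,1) = 7; P = 1/30; answer 1/30
Stage 3: W2 = 1/30; threaded value p + q = 31; w = 6; remainder = value at the root: -6*(6)^2 + 5*(6)^1 - 8 = (-216) + (30) + (-8) = -194; answer -194

-194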